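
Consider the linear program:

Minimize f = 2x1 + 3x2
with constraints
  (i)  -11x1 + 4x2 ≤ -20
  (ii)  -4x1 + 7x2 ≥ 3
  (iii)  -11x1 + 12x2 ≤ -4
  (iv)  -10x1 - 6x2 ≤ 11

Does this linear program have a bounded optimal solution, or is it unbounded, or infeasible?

Corner points and f = 2x1 + 3x2:
  (152/61, 113/61) → f = 643/61
  (28/11, 2) → f = 122/11
The feasible region has finitely many vertices and no improving ray; the minimum is 643/61 at (152/61, 113/61).

bounded optimum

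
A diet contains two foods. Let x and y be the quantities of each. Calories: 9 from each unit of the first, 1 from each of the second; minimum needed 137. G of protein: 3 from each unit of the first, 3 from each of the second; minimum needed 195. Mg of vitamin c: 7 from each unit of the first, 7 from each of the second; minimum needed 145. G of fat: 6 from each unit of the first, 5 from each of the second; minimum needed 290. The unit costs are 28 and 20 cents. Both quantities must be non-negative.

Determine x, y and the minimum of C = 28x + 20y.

Feasible corners and C = 28x + 20y:
  (0, 137) → C = 2740
  (65, 0) → C = 1820
  (9, 56) → C = 1372
The feasible region is unbounded (it extends along (0, 1), (1, 0)), but C strictly increases along every unbounded feasible direction, so there is no improving ray and the minimum is attained at a vertex.

The binding constraints are 9x + y = 137 and 3x + 3y = 195.
Solving simultaneously gives x = 9, y = 56.

x = 9, y = 56, minimum C = 1372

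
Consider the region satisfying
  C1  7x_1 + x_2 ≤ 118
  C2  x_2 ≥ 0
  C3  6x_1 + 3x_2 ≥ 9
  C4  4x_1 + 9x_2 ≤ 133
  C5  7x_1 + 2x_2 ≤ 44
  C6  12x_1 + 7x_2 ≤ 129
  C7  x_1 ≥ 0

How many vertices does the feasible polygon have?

Of the 21 pairwise boundary intersections, those satisfying every inequality are:
  (3/2, 0)
  (44/7, 0)
  (0, 3)
  (26/11, 151/11)
  (0, 133/9)

5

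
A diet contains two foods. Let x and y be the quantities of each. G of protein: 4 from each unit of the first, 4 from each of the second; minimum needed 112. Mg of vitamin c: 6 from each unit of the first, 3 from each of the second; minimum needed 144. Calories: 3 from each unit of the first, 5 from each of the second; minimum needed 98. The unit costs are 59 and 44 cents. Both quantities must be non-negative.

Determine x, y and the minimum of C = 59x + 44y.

x = 20, y = 8, minimum C = 1532

Corner points and C = 59x + 44y:
  (0, 48) → C = 2112
  (98/3, 0) → C = 5782/3
  (20, 8) → C = 1532
  (21, 7) → C = 1547
The feasible region is unbounded (it extends along (0, 1), (1, 0)), but C strictly increases along every unbounded feasible direction, so there is no improving ray and the minimum is attained at a vertex.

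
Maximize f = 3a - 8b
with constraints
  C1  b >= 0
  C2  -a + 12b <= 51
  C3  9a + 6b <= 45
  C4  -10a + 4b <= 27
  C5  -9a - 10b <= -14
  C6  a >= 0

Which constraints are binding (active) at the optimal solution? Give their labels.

C1 and C3

Extreme points and f = 3a - 8b:
  (5, 0) → f = 15
  (14/9, 0) → f = 14/3
  (39/19, 84/19) → f = -555/19
  (0, 17/4) → f = -34
  (0, 7/5) → f = -56/5

The maximum is at (5, 0). Substituting into each constraint, equality holds for C1 and C3; the remaining constraints have slack.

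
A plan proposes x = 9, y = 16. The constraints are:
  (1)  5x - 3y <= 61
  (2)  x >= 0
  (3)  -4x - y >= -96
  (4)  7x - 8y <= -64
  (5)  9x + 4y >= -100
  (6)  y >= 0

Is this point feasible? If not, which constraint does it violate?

(1): -3 ≤ 61 ✓
(2): 9 ≥ 0 ✓
(3): -52 ≥ -96 ✓
(4): -65 ≤ -64 ✓
(5): 145 ≥ -100 ✓
(6): 16 ≥ 0 ✓

feasible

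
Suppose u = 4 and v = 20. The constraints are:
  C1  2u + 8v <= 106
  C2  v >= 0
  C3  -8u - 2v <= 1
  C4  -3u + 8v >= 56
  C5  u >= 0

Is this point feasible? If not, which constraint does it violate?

not feasible — violates C1

Constraint C1: 2u + 8v = 168, which is not ≤ 106. All other constraints are satisfied.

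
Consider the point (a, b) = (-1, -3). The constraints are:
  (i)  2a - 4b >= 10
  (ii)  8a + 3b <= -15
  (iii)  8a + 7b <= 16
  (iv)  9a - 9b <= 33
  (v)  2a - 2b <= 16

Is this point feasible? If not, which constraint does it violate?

(i): 10 ≥ 10 ✓
(ii): -17 ≤ -15 ✓
(iii): -29 ≤ 16 ✓
(iv): 18 ≤ 33 ✓
(v): 4 ≤ 16 ✓

feasible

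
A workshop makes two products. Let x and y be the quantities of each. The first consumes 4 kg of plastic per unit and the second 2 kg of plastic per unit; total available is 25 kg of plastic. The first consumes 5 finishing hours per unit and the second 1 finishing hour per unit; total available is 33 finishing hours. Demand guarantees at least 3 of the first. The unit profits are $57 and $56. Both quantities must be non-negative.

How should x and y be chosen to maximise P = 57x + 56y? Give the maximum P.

x = 3, y = 13/2, maximum P = 535

At the optimal vertex, 4x + 2y = 25 and x = 3.
Solving simultaneously gives x = 3, y = 13/2.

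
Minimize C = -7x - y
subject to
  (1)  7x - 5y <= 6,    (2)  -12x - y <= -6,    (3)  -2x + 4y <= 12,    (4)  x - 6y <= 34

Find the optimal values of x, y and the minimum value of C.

x = 14/3, y = 16/3, minimum C = -38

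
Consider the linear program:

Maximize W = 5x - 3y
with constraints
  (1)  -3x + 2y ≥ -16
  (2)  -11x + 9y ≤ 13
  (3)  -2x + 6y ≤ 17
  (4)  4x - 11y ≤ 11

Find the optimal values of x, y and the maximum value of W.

Extreme points and W = 5x - 3y:
  (65/7, 83/14) → W = 401/14
  (154/25, 31/25) → W = 677/25
  (25/16, 161/48) → W = -9/4
  (-242/85, -173/85) → W = -691/85

At the optimal vertex, -3x + 2y = -16 and -2x + 6y = 17.
Solving simultaneously gives x = 65/7, y = 83/14.

x = 65/7, y = 83/14, maximum W = 401/14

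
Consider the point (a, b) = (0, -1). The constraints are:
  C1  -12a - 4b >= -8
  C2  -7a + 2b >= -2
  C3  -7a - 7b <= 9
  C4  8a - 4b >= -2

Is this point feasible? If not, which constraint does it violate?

C1: 4 ≥ -8 ✓
C2: -2 ≥ -2 ✓
C3: 7 ≤ 9 ✓
C4: 4 ≥ -2 ✓

feasible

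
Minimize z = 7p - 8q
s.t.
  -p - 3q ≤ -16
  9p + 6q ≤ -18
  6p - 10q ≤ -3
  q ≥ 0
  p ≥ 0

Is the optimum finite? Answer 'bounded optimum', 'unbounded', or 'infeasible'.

The boundaries -p - 3q = -16 and 9p + 6q = -18 meet at (-50/7, 54/7), but that point violates p ≥ 0. Every candidate vertex is excluded by some other constraint, so the feasible region is empty.

infeasible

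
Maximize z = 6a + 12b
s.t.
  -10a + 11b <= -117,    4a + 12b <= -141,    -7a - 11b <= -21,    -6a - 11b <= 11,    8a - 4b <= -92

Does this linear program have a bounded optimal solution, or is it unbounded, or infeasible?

The boundaries 4a + 12b = -141 and -6a - 11b = 11 meet at (1419/28, -401/14), but that point violates 8a - 4b ≤ -92. Every candidate vertex is excluded by some other constraint, so the feasible region is empty.

infeasible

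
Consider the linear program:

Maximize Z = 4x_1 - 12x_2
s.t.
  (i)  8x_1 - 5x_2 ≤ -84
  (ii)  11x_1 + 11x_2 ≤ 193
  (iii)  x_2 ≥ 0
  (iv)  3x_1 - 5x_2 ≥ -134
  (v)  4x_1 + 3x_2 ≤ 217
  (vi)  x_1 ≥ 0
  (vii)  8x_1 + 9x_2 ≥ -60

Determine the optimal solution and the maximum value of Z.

x_1 = 0, x_2 = 84/5, maximum Z = -1008/5

The optimum lies where 8x_1 - 5x_2 = -84 and x_1 = 0.
Solving simultaneously gives x_1 = 0, x_2 = 84/5.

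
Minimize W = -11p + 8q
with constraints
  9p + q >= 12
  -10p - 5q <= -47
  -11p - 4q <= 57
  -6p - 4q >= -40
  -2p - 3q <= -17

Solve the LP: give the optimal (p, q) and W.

Vertices and W = -11p + 8q:
  (13/35, 303/35) → W = 2281/35
  (4/15, 48/5) → W = 1108/15
  (14/5, 19/5) → W = -2/5
  (26/5, 11/5) → W = -198/5

The optimum lies where -6p - 4q = -40 and -2p - 3q = -17.
Solving simultaneously gives p = 26/5, q = 11/5.

p = 26/5, q = 11/5, minimum W = -198/5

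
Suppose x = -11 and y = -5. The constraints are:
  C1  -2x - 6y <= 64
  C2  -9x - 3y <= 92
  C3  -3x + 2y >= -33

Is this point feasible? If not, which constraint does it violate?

not feasible — violates C2

Constraint C2: -9x - 3y = 114, which is not ≤ 92. All other constraints are satisfied.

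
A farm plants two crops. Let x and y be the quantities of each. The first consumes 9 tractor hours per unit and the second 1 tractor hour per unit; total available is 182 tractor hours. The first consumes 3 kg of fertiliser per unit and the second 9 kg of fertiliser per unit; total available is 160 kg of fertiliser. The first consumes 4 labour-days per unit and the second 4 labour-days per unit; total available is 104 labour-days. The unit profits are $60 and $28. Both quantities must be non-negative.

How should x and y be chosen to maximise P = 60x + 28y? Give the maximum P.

x = 39/2, y = 13/2, maximum P = 1352

The binding constraints are 9x + y = 182 and 4x + 4y = 104.
Solving simultaneously gives x = 39/2, y = 13/2.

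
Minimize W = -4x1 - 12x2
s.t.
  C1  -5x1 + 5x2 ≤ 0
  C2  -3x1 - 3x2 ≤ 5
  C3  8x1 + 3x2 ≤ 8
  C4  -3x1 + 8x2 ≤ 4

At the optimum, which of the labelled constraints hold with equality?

Extreme points and W = -4x1 - 12x2:
  (-5/6, -5/6) → W = 40/3
  (8/11, 8/11) → W = -128/11
  (13/5, -64/15) → W = 204/5

The minimum is at (8/11, 8/11). Substituting into each constraint, equality holds for C1 and C3; the remaining constraints have slack.

C1 and C3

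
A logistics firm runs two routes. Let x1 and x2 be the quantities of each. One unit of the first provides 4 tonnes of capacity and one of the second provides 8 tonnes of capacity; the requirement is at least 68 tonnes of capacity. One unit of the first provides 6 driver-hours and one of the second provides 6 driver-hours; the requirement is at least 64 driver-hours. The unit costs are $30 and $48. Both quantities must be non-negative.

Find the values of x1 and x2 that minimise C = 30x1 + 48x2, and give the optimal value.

Extreme points and C = 30x1 + 48x2:
  (0, 32/3) → C = 512
  (17, 0) → C = 510
  (13/3, 19/3) → C = 434
The feasible region is unbounded (it extends along (0, 1), (1, 0)), but C strictly increases along every unbounded feasible direction, so there is no improving ray and the minimum is attained at a vertex.

The binding constraints are 4x1 + 8x2 = 68 and 6x1 + 6x2 = 64.
Solving simultaneously gives x1 = 13/3, x2 = 19/3.

x1 = 13/3, x2 = 19/3, minimum C = 434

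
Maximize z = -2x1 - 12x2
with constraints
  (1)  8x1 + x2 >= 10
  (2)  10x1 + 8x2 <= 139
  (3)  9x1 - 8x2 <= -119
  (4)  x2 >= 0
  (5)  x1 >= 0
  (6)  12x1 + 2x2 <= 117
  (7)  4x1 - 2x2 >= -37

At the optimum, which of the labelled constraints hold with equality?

(3) and (5)

Feasible corners and z = -2x1 - 12x2:
  (20/19, 2441/152) → z = -7403/38
  (0, 139/8) → z = -417/2
  (0, 119/8) → z = -357/2

The maximum is at (0, 119/8). Substituting into each constraint, equality holds for (3) and (5); the remaining constraints have slack.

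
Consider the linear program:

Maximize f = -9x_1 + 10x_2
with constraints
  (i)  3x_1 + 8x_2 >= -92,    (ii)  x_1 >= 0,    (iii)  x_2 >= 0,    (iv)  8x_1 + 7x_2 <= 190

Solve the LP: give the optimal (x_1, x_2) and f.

x_1 = 0, x_2 = 190/7, maximum f = 1900/7

Feasible corners and f = -9x_1 + 10x_2:
  (0, 0) → f = 0
  (0, 190/7) → f = 1900/7
  (95/4, 0) → f = -855/4

At the optimal vertex, x_1 = 0 and 8x_1 + 7x_2 = 190.
Solving simultaneously gives x_1 = 0, x_2 = 190/7.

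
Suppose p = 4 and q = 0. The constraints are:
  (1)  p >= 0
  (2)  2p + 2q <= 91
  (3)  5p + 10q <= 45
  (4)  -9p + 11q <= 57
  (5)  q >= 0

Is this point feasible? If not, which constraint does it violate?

feasible

(1): 4 ≥ 0 ✓
(2): 8 ≤ 91 ✓
(3): 20 ≤ 45 ✓
(4): -36 ≤ 57 ✓
(5): 0 ≥ 0 ✓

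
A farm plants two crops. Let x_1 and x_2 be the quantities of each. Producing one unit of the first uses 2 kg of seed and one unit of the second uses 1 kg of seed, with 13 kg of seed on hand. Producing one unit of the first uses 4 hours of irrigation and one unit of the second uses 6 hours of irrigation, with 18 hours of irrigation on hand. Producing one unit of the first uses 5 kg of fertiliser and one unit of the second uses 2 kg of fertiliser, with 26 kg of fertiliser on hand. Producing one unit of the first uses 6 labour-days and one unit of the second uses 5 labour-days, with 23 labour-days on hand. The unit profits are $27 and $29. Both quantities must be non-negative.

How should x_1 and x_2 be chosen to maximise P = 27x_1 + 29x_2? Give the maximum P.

x_1 = 3, x_2 = 1, maximum P = 110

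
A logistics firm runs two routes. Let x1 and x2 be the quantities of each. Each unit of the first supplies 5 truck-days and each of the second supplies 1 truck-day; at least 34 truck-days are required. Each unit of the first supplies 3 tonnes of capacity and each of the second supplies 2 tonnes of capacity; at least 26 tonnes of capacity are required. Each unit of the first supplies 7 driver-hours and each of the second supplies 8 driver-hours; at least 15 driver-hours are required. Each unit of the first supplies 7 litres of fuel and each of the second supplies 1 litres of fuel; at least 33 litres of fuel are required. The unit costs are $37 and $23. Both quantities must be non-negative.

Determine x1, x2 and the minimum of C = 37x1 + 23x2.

Corner points and C = 37x1 + 23x2:
  (0, 34) → C = 782
  (26/3, 0) → C = 962/3
  (6, 4) → C = 314
The feasible region is unbounded (it extends along (0, 1), (1, 0)), but C strictly increases along every unbounded feasible direction, so there is no improving ray and the minimum is attained at a vertex.

The optimum lies where 5x1 + x2 = 34 and 3x1 + 2x2 = 26.
Solving simultaneously gives x1 = 6, x2 = 4.

x1 = 6, x2 = 4, minimum C = 314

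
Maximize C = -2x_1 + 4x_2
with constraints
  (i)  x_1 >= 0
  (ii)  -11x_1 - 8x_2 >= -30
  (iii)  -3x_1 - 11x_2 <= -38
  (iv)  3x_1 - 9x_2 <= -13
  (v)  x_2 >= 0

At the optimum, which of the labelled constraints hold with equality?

Extreme points and C = -2x_1 + 4x_2:
  (0, 15/4) → C = 15
  (0, 38/11) → C = 152/11
  (26/97, 328/97) → C = 1260/97

The maximum is at (0, 15/4). Substituting into each constraint, equality holds for (i) and (ii); the remaining constraints have slack.

(i) and (ii)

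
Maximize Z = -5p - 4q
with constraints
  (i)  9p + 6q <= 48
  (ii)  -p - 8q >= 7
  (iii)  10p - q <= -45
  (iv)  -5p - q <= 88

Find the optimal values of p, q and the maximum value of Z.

p = -133/15, q = -131/3, maximum Z = 219

Feasible corners and Z = -5p - 4q:
  (-367/81, -25/81) → Z = 215/9
  (-697/39, 53/39) → Z = 1091/13
  (-133/15, -131/3) → Z = 219

At the optimal vertex, 10p - q = -45 and -5p - q = 88.
Solving simultaneously gives p = -133/15, q = -131/3.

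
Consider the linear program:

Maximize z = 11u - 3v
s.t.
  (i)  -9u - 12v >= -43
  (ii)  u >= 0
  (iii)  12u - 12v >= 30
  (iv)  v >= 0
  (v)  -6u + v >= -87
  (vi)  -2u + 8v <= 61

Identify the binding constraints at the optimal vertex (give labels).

Vertices and z = 11u - 3v:
  (73/21, 41/42) → z = 1483/42
  (43/9, 0) → z = 473/9
  (5/2, 0) → z = 55/2

The maximum is at (43/9, 0). Substituting into each constraint, equality holds for (i) and (iv); the remaining constraints have slack.

(i) and (iv)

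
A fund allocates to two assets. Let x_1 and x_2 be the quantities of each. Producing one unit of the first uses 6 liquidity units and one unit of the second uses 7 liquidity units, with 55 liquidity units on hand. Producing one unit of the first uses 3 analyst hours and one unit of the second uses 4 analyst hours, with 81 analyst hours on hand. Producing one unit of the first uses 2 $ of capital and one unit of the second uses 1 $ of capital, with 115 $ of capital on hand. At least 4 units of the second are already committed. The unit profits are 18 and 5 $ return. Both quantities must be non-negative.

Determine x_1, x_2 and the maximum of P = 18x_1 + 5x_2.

x_1 = 9/2, x_2 = 4, maximum P = 101

Corner points and P = 18x_1 + 5x_2:
  (0, 55/7) → P = 275/7
  (0, 4) → P = 20
  (9/2, 4) → P = 101

The optimum lies where 6x_1 + 7x_2 = 55 and x_2 = 4.
Solving simultaneously gives x_1 = 9/2, x_2 = 4.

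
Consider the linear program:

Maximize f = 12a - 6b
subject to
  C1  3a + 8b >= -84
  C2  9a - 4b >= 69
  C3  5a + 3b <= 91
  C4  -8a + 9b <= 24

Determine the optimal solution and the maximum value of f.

a = 980/31, b = -693/31, maximum f = 15918/31

Vertices and f = 12a - 6b:
  (18/7, -321/28) → f = 1395/14
  (980/31, -693/31) → f = 15918/31
  (571/47, 474/47) → f = 4008/47

The binding constraints are 3a + 8b = -84 and 5a + 3b = 91.
Solving simultaneously gives a = 980/31, b = -693/31.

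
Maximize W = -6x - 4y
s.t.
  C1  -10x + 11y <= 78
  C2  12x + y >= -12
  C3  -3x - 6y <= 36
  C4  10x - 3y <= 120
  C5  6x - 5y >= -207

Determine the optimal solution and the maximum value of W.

x = -12/23, y = -132/23, maximum W = 600/23

Corner points and W = -6x - 4y:
  (-105/71, 408/71) → W = -1002/71
  (777/40, 99/4) → W = -4311/20
  (-12/23, -132/23) → W = 600/23
  (204/23, -240/23) → W = -264/23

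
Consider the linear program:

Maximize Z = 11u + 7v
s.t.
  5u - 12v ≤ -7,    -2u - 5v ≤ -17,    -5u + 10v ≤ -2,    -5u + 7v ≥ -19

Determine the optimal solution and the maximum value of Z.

u = 176/15, v = 17/3, maximum Z = 2531/15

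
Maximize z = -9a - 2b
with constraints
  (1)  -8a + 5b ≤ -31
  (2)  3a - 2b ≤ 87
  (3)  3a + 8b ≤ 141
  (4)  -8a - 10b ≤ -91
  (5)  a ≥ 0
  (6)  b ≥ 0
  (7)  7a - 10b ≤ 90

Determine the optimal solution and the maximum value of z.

a = 51/8, b = 4, maximum z = -523/8

Corner points and z = -9a - 2b:
  (953/79, 1035/79) → z = -10647/79
  (51/8, 4) → z = -523/8
  (1065/43, 717/86) → z = -10302/43
  (91/8, 0) → z = -819/8
  (90/7, 0) → z = -810/7

The binding constraints are -8a + 5b = -31 and -8a - 10b = -91.
Solving simultaneously gives a = 51/8, b = 4.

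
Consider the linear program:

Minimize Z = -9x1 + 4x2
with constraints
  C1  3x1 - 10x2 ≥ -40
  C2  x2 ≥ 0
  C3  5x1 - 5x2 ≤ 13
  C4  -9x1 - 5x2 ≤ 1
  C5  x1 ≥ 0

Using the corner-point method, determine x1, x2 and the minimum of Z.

Extreme points and Z = -9x1 + 4x2:
  (66/7, 239/35) → Z = -2014/35
  (0, 4) → Z = 16
  (13/5, 0) → Z = -117/5
  (0, 0) → Z = 0

The optimum lies where 3x1 - 10x2 = -40 and 5x1 - 5x2 = 13.
Solving simultaneously gives x1 = 66/7, x2 = 239/35.

x1 = 66/7, x2 = 239/35, minimum Z = -2014/35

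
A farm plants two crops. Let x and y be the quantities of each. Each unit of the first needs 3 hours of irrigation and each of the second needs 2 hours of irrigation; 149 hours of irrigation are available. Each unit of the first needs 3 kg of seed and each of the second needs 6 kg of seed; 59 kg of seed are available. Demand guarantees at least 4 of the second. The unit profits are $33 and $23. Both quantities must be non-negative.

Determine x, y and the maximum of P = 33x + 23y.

Corner points and P = 33x + 23y:
  (0, 59/6) → P = 1357/6
  (0, 4) → P = 92
  (35/3, 4) → P = 477

The binding constraints are 3x + 6y = 59 and y = 4.
Solving simultaneously gives x = 35/3, y = 4.

x = 35/3, y = 4, maximum P = 477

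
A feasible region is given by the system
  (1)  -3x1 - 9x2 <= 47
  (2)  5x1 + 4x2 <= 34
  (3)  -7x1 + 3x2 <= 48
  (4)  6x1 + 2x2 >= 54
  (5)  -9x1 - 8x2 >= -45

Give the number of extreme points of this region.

3

Intersecting each pair of boundary lines and keeping only the points that satisfy every inequality leaves:
  (145/12, -37/4)
  (781/57, -186/19)
  (57/5, -36/5)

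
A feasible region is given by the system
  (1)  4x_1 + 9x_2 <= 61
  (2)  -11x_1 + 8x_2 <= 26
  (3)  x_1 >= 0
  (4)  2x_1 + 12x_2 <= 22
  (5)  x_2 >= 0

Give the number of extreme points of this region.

Of the 10 pairwise boundary intersections, those satisfying every inequality are:
  (0, 11/6)
  (0, 0)
  (11, 0)

3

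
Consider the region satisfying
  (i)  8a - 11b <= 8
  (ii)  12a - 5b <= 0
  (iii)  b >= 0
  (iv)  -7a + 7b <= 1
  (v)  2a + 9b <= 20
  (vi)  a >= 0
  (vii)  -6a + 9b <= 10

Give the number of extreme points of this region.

The feasible vertices (each the meet of two boundaries and inside every other half-plane) are:
  (0, 0)
  (5/49, 12/49)
  (0, 1/7)

3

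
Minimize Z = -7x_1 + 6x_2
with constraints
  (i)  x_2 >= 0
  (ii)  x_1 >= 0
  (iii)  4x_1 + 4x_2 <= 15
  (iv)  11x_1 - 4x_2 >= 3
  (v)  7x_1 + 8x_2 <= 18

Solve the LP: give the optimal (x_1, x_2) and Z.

x_1 = 18/7, x_2 = 0, minimum Z = -18

Extreme points and Z = -7x_1 + 6x_2:
  (3/11, 0) → Z = -21/11
  (18/7, 0) → Z = -18
  (24/29, 177/116) → Z = 195/58

The optimum lies where x_2 = 0 and 7x_1 + 8x_2 = 18.
Solving simultaneously gives x_1 = 18/7, x_2 = 0.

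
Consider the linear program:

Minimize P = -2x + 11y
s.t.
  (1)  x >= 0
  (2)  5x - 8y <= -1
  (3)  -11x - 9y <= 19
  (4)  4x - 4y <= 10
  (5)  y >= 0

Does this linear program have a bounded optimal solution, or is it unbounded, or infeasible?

Vertices and P = -2x + 11y:
  (0, 1/8) → P = 11/8
  (7, 9/2) → P = 71/2
The feasible region has finitely many vertices and no improving ray; the minimum is 11/8 at (0, 1/8).

bounded optimum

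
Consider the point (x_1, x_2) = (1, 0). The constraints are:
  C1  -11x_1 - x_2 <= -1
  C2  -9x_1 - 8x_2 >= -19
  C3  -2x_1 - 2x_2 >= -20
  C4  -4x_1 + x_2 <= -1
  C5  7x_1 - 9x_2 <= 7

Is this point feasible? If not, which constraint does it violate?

C1: -11 ≤ -1 ✓
C2: -9 ≥ -19 ✓
C3: -2 ≥ -20 ✓
C4: -4 ≤ -1 ✓
C5: 7 ≤ 7 ✓

feasible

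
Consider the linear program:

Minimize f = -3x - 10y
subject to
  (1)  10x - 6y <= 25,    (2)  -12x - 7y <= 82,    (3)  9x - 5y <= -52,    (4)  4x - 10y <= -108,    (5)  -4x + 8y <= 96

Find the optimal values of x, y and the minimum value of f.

Corner points and f = -3x - 10y:
  (-394/37, 242/37) → f = -1238/37
  (-332/31, 206/31) → f = -1064/31
  (2/7, 382/35) → f = -110
  (16/13, 164/13) → f = -1688/13

x = 16/13, y = 164/13, minimum f = -1688/13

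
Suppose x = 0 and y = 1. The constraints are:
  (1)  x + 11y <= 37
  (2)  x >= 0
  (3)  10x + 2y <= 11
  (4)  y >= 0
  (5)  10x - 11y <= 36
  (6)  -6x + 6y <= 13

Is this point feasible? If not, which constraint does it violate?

feasible

(1): 11 ≤ 37 ✓
(2): 0 ≥ 0 ✓
(3): 2 ≤ 11 ✓
(4): 1 ≥ 0 ✓
(5): -11 ≤ 36 ✓
(6): 6 ≤ 13 ✓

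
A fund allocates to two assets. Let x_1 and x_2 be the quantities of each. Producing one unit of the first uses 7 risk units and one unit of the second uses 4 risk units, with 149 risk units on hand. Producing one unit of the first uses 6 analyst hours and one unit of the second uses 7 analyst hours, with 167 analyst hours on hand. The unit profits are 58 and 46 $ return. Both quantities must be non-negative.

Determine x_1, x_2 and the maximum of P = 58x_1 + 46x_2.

x_1 = 15, x_2 = 11, maximum P = 1376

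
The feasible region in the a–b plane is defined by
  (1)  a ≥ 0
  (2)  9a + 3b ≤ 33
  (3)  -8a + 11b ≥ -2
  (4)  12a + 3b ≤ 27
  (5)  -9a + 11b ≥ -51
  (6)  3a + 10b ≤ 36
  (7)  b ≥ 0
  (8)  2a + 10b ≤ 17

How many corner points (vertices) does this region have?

5

The feasible vertices (each the meet of two boundaries and inside every other half-plane) are:
  (0, 0)
  (0, 17/10)
  (101/52, 16/13)
  (1/4, 0)
  (73/38, 25/19)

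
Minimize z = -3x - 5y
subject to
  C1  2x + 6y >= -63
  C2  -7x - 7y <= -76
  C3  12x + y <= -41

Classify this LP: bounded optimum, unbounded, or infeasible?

unbounded

From the feasible point (-33/7, 109/7), moving in the direction (-7, 7) keeps every constraint satisfied while z decreases without bound.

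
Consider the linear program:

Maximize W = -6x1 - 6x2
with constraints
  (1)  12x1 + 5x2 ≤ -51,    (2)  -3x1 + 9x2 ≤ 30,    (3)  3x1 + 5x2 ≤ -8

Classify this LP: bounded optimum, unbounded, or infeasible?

From the feasible point (-43/9, 19/15), moving in the direction (-9, -3) keeps every constraint satisfied while W increases without bound.

unbounded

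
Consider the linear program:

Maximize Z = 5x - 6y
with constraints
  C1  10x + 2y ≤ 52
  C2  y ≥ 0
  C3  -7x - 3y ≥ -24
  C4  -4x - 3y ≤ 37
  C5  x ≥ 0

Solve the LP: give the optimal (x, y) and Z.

Vertices and Z = 5x - 6y:
  (24/7, 0) → Z = 120/7
  (0, 0) → Z = 0
  (0, 8) → Z = -48

x = 24/7, y = 0, maximum Z = 120/7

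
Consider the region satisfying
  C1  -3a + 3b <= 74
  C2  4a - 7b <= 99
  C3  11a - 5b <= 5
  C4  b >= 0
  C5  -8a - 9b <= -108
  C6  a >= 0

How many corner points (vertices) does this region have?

4

Intersecting each pair of boundary lines and keeping only the points that satisfy every inequality leaves:
  (385/18, 829/18)
  (0, 74/3)
  (585/139, 1148/139)
  (0, 12)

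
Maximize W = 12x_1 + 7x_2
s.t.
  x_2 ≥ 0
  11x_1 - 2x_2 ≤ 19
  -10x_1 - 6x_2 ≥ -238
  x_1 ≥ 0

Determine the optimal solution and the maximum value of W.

x_1 = 295/43, x_2 = 1214/43, maximum W = 12038/43

Feasible corners and W = 12x_1 + 7x_2:
  (19/11, 0) → W = 228/11
  (0, 0) → W = 0
  (295/43, 1214/43) → W = 12038/43
  (0, 119/3) → W = 833/3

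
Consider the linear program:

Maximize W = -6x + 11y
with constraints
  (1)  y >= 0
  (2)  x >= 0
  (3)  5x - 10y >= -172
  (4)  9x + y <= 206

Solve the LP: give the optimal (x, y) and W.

x = 0, y = 86/5, maximum W = 946/5

Corner points and W = -6x + 11y:
  (0, 0) → W = 0
  (206/9, 0) → W = -412/3
  (0, 86/5) → W = 946/5
  (1888/95, 2578/95) → W = 3406/19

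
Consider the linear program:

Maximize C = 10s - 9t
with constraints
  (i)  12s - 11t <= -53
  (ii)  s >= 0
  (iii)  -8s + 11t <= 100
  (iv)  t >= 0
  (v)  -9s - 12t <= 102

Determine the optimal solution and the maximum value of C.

s = 47/4, t = 194/11, maximum C = -907/22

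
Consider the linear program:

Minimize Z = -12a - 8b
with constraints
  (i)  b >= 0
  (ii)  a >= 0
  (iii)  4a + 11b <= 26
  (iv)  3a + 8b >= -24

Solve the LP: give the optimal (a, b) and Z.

Feasible corners and Z = -12a - 8b:
  (0, 0) → Z = 0
  (13/2, 0) → Z = -78
  (0, 26/11) → Z = -208/11

The optimum lies where b = 0 and 4a + 11b = 26.
Solving simultaneously gives a = 13/2, b = 0.

a = 13/2, b = 0, minimum Z = -78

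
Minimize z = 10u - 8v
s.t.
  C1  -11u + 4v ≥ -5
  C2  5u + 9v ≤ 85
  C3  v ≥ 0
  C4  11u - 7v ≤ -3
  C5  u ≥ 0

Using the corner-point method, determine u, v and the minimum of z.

u = 0, v = 85/9, minimum z = -680/9

Corner points and z = 10u - 8v:
  (55/17, 130/17) → z = -490/17
  (47/33, 8/3) → z = -78/11
  (0, 85/9) → z = -680/9
  (0, 3/7) → z = -24/7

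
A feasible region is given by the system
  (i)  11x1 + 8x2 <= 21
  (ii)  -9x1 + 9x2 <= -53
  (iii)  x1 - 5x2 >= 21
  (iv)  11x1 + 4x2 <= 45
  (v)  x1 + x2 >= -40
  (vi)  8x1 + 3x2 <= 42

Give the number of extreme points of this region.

Pairwise boundary intersections that survive every other constraint:
  (13/3, -10/3)
  (69/11, -6)
  (19/9, -34/9)
  (-307/18, -413/18)
  (205/7, -485/7)

5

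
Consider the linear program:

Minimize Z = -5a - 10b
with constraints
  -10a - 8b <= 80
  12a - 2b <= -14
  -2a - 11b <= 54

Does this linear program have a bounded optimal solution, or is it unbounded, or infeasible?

From the feasible point (-224/47, -190/47), moving in the direction (2, 12) keeps every constraint satisfied while Z decreases without bound.

unbounded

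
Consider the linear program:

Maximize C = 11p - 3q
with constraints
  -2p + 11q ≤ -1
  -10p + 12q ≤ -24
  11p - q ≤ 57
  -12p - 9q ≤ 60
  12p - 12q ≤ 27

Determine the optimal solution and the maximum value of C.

p = 3/2, q = -3/4, maximum C = 75/4

Vertices and C = 11p - 3q:
  (-28/13, -148/39) → C = -160/13
  (3/2, -3/4) → C = 75/4
  (-53/28, -29/7) → C = -235/28

The optimum lies where -10p + 12q = -24 and 12p - 12q = 27.
Solving simultaneously gives p = 3/2, q = -3/4.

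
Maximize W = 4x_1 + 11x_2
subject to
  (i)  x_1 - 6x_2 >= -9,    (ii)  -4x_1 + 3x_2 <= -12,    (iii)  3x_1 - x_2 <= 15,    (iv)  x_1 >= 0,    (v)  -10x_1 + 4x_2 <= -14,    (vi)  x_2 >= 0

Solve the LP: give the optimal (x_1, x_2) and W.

x_1 = 99/17, x_2 = 42/17, maximum W = 858/17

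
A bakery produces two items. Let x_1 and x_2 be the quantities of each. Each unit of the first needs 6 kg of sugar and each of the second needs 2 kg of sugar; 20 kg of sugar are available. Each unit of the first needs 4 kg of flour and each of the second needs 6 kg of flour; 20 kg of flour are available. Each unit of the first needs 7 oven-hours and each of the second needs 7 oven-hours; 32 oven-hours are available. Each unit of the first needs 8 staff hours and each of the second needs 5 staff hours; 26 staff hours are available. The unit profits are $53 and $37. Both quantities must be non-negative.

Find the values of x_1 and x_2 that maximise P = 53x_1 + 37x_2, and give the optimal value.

x_1 = 2, x_2 = 2, maximum P = 180

Vertices and P = 53x_1 + 37x_2:
  (0, 0) → P = 0
  (0, 10/3) → P = 370/3
  (13/4, 0) → P = 689/4
  (2, 2) → P = 180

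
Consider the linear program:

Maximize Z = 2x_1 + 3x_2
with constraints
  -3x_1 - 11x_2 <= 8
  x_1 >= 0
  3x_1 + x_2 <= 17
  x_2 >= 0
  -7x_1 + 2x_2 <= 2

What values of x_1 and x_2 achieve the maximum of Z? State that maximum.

x_1 = 32/13, x_2 = 125/13, maximum Z = 439/13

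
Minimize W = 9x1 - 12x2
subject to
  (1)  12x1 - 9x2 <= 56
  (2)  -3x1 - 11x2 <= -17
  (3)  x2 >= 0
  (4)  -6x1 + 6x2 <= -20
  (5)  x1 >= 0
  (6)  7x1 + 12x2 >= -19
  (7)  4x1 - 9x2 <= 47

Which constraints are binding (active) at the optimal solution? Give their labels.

(1) and (4)

Feasible corners and W = 9x1 - 12x2:
  (769/159, 12/53) → W = 2163/53
  (26/3, 16/3) → W = 14
  (23/6, 1/2) → W = 57/2

The minimum is at (26/3, 16/3). Substituting into each constraint, equality holds for (1) and (4); the remaining constraints have slack.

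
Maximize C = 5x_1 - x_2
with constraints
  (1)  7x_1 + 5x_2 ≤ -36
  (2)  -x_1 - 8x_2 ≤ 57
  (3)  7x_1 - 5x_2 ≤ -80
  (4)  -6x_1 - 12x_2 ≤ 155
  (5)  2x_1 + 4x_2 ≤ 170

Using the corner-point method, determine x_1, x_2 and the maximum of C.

Corner points and C = 5x_1 - x_2:
  (-58/7, 22/5) → C = -1604/35
  (-497/9, 631/9) → C = -3116/9
  (-925/61, -319/61) → C = -4306/61
  (-139/9, -187/36) → C = -2593/36
The feasible region is unbounded (it extends along (-2, 1)), but C strictly decreases along every unbounded feasible direction, so there is no improving ray and the maximum is attained at a vertex.

x_1 = -58/7, x_2 = 22/5, maximum C = -1604/35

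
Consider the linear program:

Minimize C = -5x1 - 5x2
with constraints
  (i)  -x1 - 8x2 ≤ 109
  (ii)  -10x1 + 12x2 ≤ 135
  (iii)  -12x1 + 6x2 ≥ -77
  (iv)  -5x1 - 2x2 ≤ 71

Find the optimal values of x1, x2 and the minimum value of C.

Extreme points and C = -5x1 - 5x2:
  (-19/51, -1385/102) → C = 7115/102
  (-175/19, -237/19) → C = 2060/19
  (289/14, 1195/42) → C = -5155/21
  (-561/40, -7/16) → C = 1157/16

The binding constraints are -10x1 + 12x2 = 135 and -12x1 + 6x2 = -77.
Solving simultaneously gives x1 = 289/14, x2 = 1195/42.

x1 = 289/14, x2 = 1195/42, minimum C = -5155/21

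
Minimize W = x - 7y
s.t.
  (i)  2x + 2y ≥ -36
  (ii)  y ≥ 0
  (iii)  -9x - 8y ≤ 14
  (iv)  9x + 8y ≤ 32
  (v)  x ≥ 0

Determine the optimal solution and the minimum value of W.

Corner points and W = x - 7y:
  (32/9, 0) → W = 32/9
  (0, 0) → W = 0
  (0, 4) → W = -28

At the optimal vertex, 9x + 8y = 32 and x = 0.
Solving simultaneously gives x = 0, y = 4.

x = 0, y = 4, minimum W = -28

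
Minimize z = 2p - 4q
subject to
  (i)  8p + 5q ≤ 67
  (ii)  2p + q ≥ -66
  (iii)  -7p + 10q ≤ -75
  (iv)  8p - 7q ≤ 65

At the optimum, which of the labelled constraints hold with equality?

(iii) and (iv)

Extreme points and z = 2p - 4q:
  (-65/3, -68/3) → z = 142/3
  (-397/22, -329/11) → z = 919/11
  (125/31, -145/31) → z = 830/31

The minimum is at (125/31, -145/31). Substituting into each constraint, equality holds for (iii) and (iv); the remaining constraints have slack.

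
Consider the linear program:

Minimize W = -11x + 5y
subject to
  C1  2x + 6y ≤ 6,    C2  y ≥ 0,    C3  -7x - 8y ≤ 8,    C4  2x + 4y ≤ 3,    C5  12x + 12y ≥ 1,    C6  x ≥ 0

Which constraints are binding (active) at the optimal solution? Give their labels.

Feasible corners and W = -11x + 5y:
  (3/2, 0) → W = -33/2
  (1/12, 0) → W = -11/12
  (0, 3/4) → W = 15/4
  (0, 1/12) → W = 5/12

The minimum is at (3/2, 0). Substituting into each constraint, equality holds for C2 and C4; the remaining constraints have slack.

C2 and C4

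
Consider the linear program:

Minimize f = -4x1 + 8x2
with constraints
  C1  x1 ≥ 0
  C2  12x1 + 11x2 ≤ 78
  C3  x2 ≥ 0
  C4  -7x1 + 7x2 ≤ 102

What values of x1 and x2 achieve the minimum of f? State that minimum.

Vertices and f = -4x1 + 8x2:
  (0, 78/11) → f = 624/11
  (0, 0) → f = 0
  (13/2, 0) → f = -26

x1 = 13/2, x2 = 0, minimum f = -26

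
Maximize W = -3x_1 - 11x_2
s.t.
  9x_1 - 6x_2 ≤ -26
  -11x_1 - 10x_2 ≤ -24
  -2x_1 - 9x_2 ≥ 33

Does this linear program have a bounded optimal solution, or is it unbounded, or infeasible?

infeasible

The boundaries 9x_1 - 6x_2 = -26 and -11x_1 - 10x_2 = -24 meet at (-29/39, 251/78), but that point violates -2x_1 - 9x_2 ≥ 33. Every candidate vertex is excluded by some other constraint, so the feasible region is empty.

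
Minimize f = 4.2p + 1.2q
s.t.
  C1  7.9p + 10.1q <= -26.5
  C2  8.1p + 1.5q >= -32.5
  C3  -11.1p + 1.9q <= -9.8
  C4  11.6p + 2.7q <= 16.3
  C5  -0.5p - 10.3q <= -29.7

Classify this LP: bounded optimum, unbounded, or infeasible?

The boundaries 7.9p + 10.1q = -26.5 and -11.1p + 1.9q = -9.8 meet at (4863/12712, -37157/12712), but that point violates -0.5p - 10.3q ≤ -29.7. Every candidate vertex is excluded by some other constraint, so the feasible region is empty.

infeasible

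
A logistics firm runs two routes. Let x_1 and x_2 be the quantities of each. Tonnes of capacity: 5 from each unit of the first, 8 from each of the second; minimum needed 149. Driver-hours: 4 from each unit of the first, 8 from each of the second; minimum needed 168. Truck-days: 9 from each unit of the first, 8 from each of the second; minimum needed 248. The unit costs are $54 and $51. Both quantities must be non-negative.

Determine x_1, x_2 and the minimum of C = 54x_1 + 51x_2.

x_1 = 16, x_2 = 13, minimum C = 1527

The feasible region is unbounded (it extends along (0, 1), (1, 0)), but C strictly increases along every unbounded feasible direction, so there is no improving ray and the minimum is attained at a vertex.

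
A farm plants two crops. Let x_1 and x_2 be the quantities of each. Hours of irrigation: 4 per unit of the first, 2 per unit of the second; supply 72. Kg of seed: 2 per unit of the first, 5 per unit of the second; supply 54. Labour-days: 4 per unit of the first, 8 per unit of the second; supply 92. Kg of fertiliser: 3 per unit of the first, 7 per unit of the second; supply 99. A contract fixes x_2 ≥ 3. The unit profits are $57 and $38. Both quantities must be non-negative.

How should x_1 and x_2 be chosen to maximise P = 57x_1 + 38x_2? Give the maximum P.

x_1 = 49/3, x_2 = 10/3, maximum P = 3173/3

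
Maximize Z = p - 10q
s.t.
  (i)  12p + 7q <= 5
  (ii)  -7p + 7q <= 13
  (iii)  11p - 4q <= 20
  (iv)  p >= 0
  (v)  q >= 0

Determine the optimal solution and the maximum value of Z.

p = 5/12, q = 0, maximum Z = 5/12

Feasible corners and Z = p - 10q:
  (0, 5/7) → Z = -50/7
  (5/12, 0) → Z = 5/12
  (0, 0) → Z = 0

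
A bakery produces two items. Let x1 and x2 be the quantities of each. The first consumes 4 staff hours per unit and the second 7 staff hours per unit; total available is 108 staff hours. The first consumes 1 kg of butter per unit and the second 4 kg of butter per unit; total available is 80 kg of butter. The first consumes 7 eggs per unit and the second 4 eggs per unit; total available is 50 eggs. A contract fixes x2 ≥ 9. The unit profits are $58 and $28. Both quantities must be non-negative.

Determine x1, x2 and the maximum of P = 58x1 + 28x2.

x1 = 2, x2 = 9, maximum P = 368

Feasible corners and P = 58x1 + 28x2:
  (0, 25/2) → P = 350
  (0, 9) → P = 252
  (2, 9) → P = 368

At the optimal vertex, 7x1 + 4x2 = 50 and x2 = 9.
Solving simultaneously gives x1 = 2, x2 = 9.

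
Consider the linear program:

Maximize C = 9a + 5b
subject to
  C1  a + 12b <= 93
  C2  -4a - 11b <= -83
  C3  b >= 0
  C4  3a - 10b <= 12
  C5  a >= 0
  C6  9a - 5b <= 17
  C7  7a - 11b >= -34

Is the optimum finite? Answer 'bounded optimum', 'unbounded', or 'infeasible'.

Feasible corners and C = 9a + 5b:
  (86/17, 97/17) → C = 1259/17
  (49/11, 717/121) → C = 8436/121
  (357/64, 425/64) → C = 2669/32
The feasible region has finitely many vertices and no improving ray; the maximum is 2669/32 at (357/64, 425/64).

bounded optimum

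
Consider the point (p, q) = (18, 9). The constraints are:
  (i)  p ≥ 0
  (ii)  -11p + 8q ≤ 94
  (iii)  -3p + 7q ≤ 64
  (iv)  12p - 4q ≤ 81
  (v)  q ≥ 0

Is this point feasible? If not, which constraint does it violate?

Constraint (iv): 12p - 4q = 180, which is not ≤ 81. All other constraints are satisfied.

not feasible — violates (iv)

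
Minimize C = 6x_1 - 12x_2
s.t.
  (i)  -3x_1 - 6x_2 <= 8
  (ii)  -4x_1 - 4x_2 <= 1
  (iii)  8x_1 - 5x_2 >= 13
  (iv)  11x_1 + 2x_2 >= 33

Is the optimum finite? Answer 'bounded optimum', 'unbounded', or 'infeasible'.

unbounded

From the feasible point (107/30, -187/60), moving in the direction (5, 8) keeps every constraint satisfied while C decreases without bound.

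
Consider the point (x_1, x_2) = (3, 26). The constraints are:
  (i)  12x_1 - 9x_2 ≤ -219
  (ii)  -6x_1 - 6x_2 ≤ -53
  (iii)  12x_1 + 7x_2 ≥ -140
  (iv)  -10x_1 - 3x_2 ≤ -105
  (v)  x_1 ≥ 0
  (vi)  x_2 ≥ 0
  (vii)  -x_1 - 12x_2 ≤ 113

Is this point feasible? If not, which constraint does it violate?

Constraint (i): 12x_1 - 9x_2 = -198, which is not ≤ -219. All other constraints are satisfied.

not feasible — violates (i)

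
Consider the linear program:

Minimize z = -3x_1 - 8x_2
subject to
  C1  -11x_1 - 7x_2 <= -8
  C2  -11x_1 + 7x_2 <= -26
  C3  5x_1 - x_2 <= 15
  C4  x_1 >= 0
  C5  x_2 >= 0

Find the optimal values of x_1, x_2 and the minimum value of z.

x_1 = 79/24, x_2 = 35/24, minimum z = -517/24

Vertices and z = -3x_1 - 8x_2:
  (79/24, 35/24) → z = -517/24
  (26/11, 0) → z = -78/11
  (3, 0) → z = -9

The optimum lies where -11x_1 + 7x_2 = -26 and 5x_1 - x_2 = 15.
Solving simultaneously gives x_1 = 79/24, x_2 = 35/24.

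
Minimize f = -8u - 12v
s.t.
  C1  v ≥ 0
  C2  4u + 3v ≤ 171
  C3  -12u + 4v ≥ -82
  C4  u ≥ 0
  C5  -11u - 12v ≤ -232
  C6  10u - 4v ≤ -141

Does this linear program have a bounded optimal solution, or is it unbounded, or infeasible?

Feasible corners and f = -8u - 12v:
  (0, 57) → f = -684
  (261/46, 1137/23) → f = -14688/23
  (0, 141/4) → f = -423
The feasible region has finitely many vertices and no improving ray; the minimum is -684 at (0, 57).

bounded optimum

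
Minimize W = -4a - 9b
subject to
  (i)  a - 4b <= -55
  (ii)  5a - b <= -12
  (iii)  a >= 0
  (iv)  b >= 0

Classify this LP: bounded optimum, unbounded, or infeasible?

From the feasible point (7/19, 263/19), moving in the direction (0, 1) keeps every constraint satisfied while W decreases without bound.

unbounded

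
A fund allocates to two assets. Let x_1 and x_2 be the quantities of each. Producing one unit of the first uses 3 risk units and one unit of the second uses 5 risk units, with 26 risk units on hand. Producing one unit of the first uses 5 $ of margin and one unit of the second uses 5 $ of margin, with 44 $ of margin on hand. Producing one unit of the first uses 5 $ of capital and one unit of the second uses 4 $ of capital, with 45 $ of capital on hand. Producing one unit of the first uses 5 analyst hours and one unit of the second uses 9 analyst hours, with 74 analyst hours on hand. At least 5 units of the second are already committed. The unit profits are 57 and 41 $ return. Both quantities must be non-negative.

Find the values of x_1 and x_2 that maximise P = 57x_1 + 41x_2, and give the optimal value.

Vertices and P = 57x_1 + 41x_2:
  (0, 26/5) → P = 1066/5
  (0, 5) → P = 205
  (1/3, 5) → P = 224

The binding constraints are 3x_1 + 5x_2 = 26 and x_2 = 5.
Solving simultaneously gives x_1 = 1/3, x_2 = 5.

x_1 = 1/3, x_2 = 5, maximum P = 224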